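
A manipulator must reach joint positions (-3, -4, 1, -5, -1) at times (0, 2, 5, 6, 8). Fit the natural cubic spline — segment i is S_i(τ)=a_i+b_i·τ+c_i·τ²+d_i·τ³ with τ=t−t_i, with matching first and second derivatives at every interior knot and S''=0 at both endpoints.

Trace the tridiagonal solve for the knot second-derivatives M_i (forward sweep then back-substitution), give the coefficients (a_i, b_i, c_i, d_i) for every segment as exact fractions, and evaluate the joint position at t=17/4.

Δ: Δ0=-1/2, Δ1=5/3, Δ2=-6, Δ3=2
row 1: diag=10, rhs=13; c'=3/10, d'=13/10
row 2: denom=8−3·3/10=71/10; d'=(-46−3·13/10)/(71/10)=-499/71
row 3: denom=6−1·10/71=416/71; d'=(48−1·-499/71)/(416/71)=3907/416
back: M3=3907/416
back: M2=-499/71−10/71·3907/416=-1737/208
back: M1=13/10−3/10·-1737/208=1583/416
M: M0=0, M1=1583/416, M2=-1737/208, M3=3907/416, M4=0
seg 0: a=-3, c=M0/2=0, d=(M1−M0)/(6·2)=1583/4992, b=Δ0−h0·(2M0+M1)/6=-2207/1248
seg 1: a=-4, c=M1/2=1583/832, d=(M2−M1)/(6·3)=-389/576, b=Δ1−h1·(2M1+M2)/6=1271/624
seg 2: a=1, c=M2/2=-1737/416, d=(M3−M2)/(6·1)=7381/2496, b=Δ2−h2·(2M2+M3)/6=-11935/2496
seg 3: a=-5, c=M3/2=3907/832, d=(M4−M3)/(6·2)=-3907/4992, b=Δ3−h3·(2M3+M4)/6=-2659/624
t_q=17/4 → seg 1, τ=9/4; S=-4+1271/624·τ+1583/832·τ²+-389/576·τ³=134315/53248

  seg 0: a=-3 b=-2207/1248 c=0 d=1583/4992
  seg 1: a=-4 b=1271/624 c=1583/832 d=-389/576
  seg 2: a=1 b=-11935/2496 c=-1737/416 d=7381/2496
  seg 3: a=-5 b=-2659/624 c=3907/832 d=-3907/4992
S(17/4) = 134315/53248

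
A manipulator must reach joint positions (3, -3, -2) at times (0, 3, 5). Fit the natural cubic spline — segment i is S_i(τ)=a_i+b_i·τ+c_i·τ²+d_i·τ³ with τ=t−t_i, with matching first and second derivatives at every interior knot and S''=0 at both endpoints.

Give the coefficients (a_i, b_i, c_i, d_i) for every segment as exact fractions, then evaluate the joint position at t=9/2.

  seg 0: a=3 b=-11/4 c=0 d=1/12
  seg 1: a=-3 b=-1/2 c=3/4 d=-1/8
S(9/2) = -159/64

Δ: Δ0=-2, Δ1=1/2
row 1: diag=10, rhs=15; c'=1/5, d'=3/2
back: M1=3/2
M: M0=0, M1=3/2, M2=0
seg 0: a=3, c=M0/2=0, d=(M1−M0)/(6·3)=1/12, b=Δ0−h0·(2M0+M1)/6=-11/4
seg 1: a=-3, c=M1/2=3/4, d=(M2−M1)/(6·2)=-1/8, b=Δ1−h1·(2M1+M2)/6=-1/2
t_q=9/2 → seg 1, τ=3/2; S=-3+-1/2·τ+3/4·τ²+-1/8·τ³=-159/64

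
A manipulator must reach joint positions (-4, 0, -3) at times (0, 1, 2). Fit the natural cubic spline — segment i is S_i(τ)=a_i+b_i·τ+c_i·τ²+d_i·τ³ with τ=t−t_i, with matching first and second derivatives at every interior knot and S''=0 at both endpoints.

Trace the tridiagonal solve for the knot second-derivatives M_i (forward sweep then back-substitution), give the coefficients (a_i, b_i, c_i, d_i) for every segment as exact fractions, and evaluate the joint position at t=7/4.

Δ: Δ0=4, Δ1=-3
row 1: diag=4, rhs=-42; c'=1/4, d'=-21/2
back: M1=-21/2
M: M0=0, M1=-21/2, M2=0
seg 0: a=-4, c=M0/2=0, d=(M1−M0)/(6·1)=-7/4, b=Δ0−h0·(2M0+M1)/6=23/4
seg 1: a=0, c=M1/2=-21/4, d=(M2−M1)/(6·1)=7/4, b=Δ1−h1·(2M1+M2)/6=1/2
t_q=7/4 → seg 1, τ=3/4; S=0+1/2·τ+-21/4·τ²+7/4·τ³=-471/256

  seg 0: a=-4 b=23/4 c=0 d=-7/4
  seg 1: a=0 b=1/2 c=-21/4 d=7/4
S(7/4) = -471/256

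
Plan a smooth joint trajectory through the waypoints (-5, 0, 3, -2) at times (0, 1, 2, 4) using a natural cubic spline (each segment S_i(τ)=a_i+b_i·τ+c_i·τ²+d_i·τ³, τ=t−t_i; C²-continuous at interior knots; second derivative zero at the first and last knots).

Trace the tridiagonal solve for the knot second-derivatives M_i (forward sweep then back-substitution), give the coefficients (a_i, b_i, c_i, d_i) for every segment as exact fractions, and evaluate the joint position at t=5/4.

  seg 0: a=-5 b=243/46 c=0 d=-13/46
  seg 1: a=0 b=102/23 c=-39/46 d=-27/46
  seg 2: a=3 b=45/46 c=-60/23 d=10/23
S(5/4) = 3081/2944

Δ: Δ0=5, Δ1=3, Δ2=-5/2
row 1: diag=4, rhs=-12; c'=1/4, d'=-3
row 2: denom=6−1·1/4=23/4; d'=(-33−1·-3)/(23/4)=-120/23
back: M2=-120/23
back: M1=-3−1/4·-120/23=-39/23
M: M0=0, M1=-39/23, M2=-120/23, M3=0
seg 0: a=-5, c=M0/2=0, d=(M1−M0)/(6·1)=-13/46, b=Δ0−h0·(2M0+M1)/6=243/46
seg 1: a=0, c=M1/2=-39/46, d=(M2−M1)/(6·1)=-27/46, b=Δ1−h1·(2M1+M2)/6=102/23
seg 2: a=3, c=M2/2=-60/23, d=(M3−M2)/(6·2)=10/23, b=Δ2−h2·(2M2+M3)/6=45/46
t_q=5/4 → seg 1, τ=1/4; S=0+102/23·τ+-39/46·τ²+-27/46·τ³=3081/2944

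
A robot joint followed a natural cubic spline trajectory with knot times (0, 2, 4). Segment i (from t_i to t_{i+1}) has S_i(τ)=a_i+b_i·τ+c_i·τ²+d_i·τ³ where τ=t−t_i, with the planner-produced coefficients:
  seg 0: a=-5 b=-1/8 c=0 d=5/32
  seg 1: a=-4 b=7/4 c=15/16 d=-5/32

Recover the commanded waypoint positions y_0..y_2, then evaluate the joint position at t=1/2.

y_0=-5 y_1=-4 y_2=2
S(1/2) = -1291/256

y_0 = S_0(0) = a_0 = -5
y_1 = S_1(0) = a_1 = -4
y_2 = S_1(2) = 2
t_q=1/2 is in segment 0 (τ=1/2); S_0(τ)=-1291/256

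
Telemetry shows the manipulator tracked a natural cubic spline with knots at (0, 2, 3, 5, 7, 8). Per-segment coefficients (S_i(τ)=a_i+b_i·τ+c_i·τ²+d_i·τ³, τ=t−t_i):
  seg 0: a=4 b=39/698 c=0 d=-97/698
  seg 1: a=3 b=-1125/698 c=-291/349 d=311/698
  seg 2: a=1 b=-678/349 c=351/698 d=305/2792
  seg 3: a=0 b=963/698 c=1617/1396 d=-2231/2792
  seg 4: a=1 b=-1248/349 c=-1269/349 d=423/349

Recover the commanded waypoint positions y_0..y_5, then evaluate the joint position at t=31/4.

y_0 = S_0(0) = a_0 = 4
y_1 = S_1(0) = a_1 = 3
y_2 = S_2(0) = a_2 = 1
y_3 = S_3(0) = a_3 = 0
y_4 = S_4(0) = a_4 = 1
y_5 = S_4(1) = -5
t_q=31/4 is in segment 4 (τ=3/4); S_4(τ)=-71831/22336

y_0=4 y_1=3 y_2=1 y_3=0 y_4=1 y_5=-5
S(31/4) = -71831/22336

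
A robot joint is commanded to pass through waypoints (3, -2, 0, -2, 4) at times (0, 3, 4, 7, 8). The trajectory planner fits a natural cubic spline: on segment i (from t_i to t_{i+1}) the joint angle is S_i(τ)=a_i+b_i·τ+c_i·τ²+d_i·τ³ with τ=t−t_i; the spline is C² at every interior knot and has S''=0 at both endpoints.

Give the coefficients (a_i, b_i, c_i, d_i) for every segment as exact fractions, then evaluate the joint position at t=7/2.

Δ: Δ0=-5/3, Δ1=2, Δ2=-2/3, Δ3=6
row 1: diag=8, rhs=22; c'=1/8, d'=11/4
row 2: denom=8−1·1/8=63/8; d'=(-16−1·11/4)/(63/8)=-50/21
row 3: denom=8−3·8/21=48/7; d'=(40−3·-50/21)/(48/7)=55/8
back: M3=55/8
back: M2=-50/21−8/21·55/8=-5
back: M1=11/4−1/8·-5=27/8
M: M0=0, M1=27/8, M2=-5, M3=55/8, M4=0
seg 0: a=3, c=M0/2=0, d=(M1−M0)/(6·3)=3/16, b=Δ0−h0·(2M0+M1)/6=-161/48
seg 1: a=-2, c=M1/2=27/16, d=(M2−M1)/(6·1)=-67/48, b=Δ1−h1·(2M1+M2)/6=41/24
seg 2: a=0, c=M2/2=-5/2, d=(M3−M2)/(6·3)=95/144, b=Δ2−h2·(2M2+M3)/6=43/48
seg 3: a=-2, c=M3/2=55/16, d=(M4−M3)/(6·1)=-55/48, b=Δ3−h3·(2M3+M4)/6=89/24
t_q=7/2 → seg 1, τ=1/2; S=-2+41/24·τ+27/16·τ²+-67/48·τ³=-115/128

  seg 0: a=3 b=-161/48 c=0 d=3/16
  seg 1: a=-2 b=41/24 c=27/16 d=-67/48
  seg 2: a=0 b=43/48 c=-5/2 d=95/144
  seg 3: a=-2 b=89/24 c=55/16 d=-55/48
S(7/2) = -115/128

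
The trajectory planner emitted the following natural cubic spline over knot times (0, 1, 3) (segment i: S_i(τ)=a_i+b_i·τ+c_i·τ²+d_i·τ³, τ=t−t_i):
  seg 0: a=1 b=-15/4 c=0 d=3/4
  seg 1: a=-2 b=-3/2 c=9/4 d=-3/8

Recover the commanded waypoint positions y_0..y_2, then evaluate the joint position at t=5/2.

y_0 = S_0(0) = a_0 = 1
y_1 = S_1(0) = a_1 = -2
y_2 = S_1(2) = 1
t_q=5/2 is in segment 1 (τ=3/2); S_1(τ)=-29/64

y_0=1 y_1=-2 y_2=1
S(5/2) = -29/64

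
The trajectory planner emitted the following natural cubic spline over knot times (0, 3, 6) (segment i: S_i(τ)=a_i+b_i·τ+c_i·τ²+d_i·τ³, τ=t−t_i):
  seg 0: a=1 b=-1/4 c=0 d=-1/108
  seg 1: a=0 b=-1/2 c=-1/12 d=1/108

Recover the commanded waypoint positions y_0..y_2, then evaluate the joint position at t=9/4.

y_0=1 y_1=0 y_2=-2
S(9/4) = 85/256

y_0 = S_0(0) = a_0 = 1
y_1 = S_1(0) = a_1 = 0
y_2 = S_1(3) = -2
t_q=9/4 is in segment 0 (τ=9/4); S_0(τ)=85/256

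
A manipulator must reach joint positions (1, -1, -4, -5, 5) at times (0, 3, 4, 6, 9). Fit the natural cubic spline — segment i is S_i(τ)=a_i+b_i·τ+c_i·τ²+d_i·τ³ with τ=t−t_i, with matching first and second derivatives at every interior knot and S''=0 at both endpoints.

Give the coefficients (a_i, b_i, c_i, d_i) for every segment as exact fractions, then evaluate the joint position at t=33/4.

Δ: Δ0=-2/3, Δ1=-3, Δ2=-1/2, Δ3=10/3
row 1: diag=8, rhs=-14; c'=1/8, d'=-7/4
row 2: denom=6−1·1/8=47/8; d'=(15−1·-7/4)/(47/8)=134/47
row 3: denom=10−2·16/47=438/47; d'=(23−2·134/47)/(438/47)=271/146
back: M3=271/146
back: M2=134/47−16/47·271/146=162/73
back: M1=-7/4−1/8·162/73=-148/73
M: M0=0, M1=-148/73, M2=162/73, M3=271/146, M4=0
seg 0: a=1, c=M0/2=0, d=(M1−M0)/(6·3)=-74/657, b=Δ0−h0·(2M0+M1)/6=76/219
seg 1: a=-1, c=M1/2=-74/73, d=(M2−M1)/(6·1)=155/219, b=Δ1−h1·(2M1+M2)/6=-590/219
seg 2: a=-4, c=M2/2=81/73, d=(M3−M2)/(6·2)=-53/1752, b=Δ2−h2·(2M2+M3)/6=-569/219
seg 3: a=-5, c=M3/2=271/292, d=(M4−M3)/(6·3)=-271/2628, b=Δ3−h3·(2M3+M4)/6=647/438
t_q=33/4 → seg 3, τ=9/4; S=-5+647/438·τ+271/292·τ²+-271/2628·τ³=34525/18688

  seg 0: a=1 b=76/219 c=0 d=-74/657
  seg 1: a=-1 b=-590/219 c=-74/73 d=155/219
  seg 2: a=-4 b=-569/219 c=81/73 d=-53/1752
  seg 3: a=-5 b=647/438 c=271/292 d=-271/2628
S(33/4) = 34525/18688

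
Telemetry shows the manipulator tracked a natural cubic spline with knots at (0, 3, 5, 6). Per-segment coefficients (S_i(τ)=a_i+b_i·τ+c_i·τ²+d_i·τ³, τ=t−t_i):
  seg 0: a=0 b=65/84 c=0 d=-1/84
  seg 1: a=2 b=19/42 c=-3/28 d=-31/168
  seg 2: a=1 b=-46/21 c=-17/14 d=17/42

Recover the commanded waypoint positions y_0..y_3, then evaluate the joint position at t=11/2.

y_0 = S_0(0) = a_0 = 0
y_1 = S_1(0) = a_1 = 2
y_2 = S_2(0) = a_2 = 1
y_3 = S_2(1) = -2
t_q=11/2 is in segment 2 (τ=1/2); S_2(τ)=-39/112

y_0=0 y_1=2 y_2=1 y_3=-2
S(11/2) = -39/112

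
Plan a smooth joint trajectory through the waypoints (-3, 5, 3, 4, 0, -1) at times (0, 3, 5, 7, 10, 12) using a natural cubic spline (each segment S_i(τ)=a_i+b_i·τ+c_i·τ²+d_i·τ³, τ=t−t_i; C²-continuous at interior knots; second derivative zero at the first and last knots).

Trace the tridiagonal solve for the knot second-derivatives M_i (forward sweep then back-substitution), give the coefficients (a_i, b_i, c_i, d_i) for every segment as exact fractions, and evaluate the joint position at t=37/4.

Δ: Δ0=8/3, Δ1=-1, Δ2=1/2, Δ3=-4/3, Δ4=-1/2
row 1: diag=10, rhs=-22; c'=1/5, d'=-11/5
row 2: denom=8−2·1/5=38/5; d'=(9−2·-11/5)/(38/5)=67/38
row 3: denom=10−2·5/19=180/19; d'=(-11−2·67/38)/(180/19)=-23/15
row 4: denom=10−3·19/60=181/20; d'=(5−3·-23/15)/(181/20)=192/181
back: M4=192/181
back: M3=-23/15−19/60·192/181=-1015/543
back: M2=67/38−5/19·-1015/543=2449/1086
back: M1=-11/5−1/5·2449/1086=-2879/1086
M: M0=0, M1=-2879/1086, M2=2449/1086, M3=-1015/543, M4=192/181, M5=0
seg 0: a=-3, c=M0/2=0, d=(M1−M0)/(6·3)=-2879/19548, b=Δ0−h0·(2M0+M1)/6=8671/2172
seg 1: a=5, c=M1/2=-2879/2172, d=(M2−M1)/(6·2)=74/181, b=Δ1−h1·(2M1+M2)/6=17/1086
seg 2: a=3, c=M2/2=2449/2172, d=(M3−M2)/(6·2)=-1493/4344, b=Δ2−h2·(2M2+M3)/6=-413/1086
seg 3: a=4, c=M3/2=-1015/1086, d=(M4−M3)/(6·3)=1591/9774, b=Δ3−h3·(2M3+M4)/6=1/181
seg 4: a=0, c=M4/2=96/181, d=(M5−M4)/(6·2)=-16/181, b=Δ4−h4·(2M4+M5)/6=-437/362
t_q=37/4 → seg 3, τ=9/4; S=4+1/181·τ+-1015/1086·τ²+1591/9774·τ³=26297/23168

  seg 0: a=-3 b=8671/2172 c=0 d=-2879/19548
  seg 1: a=5 b=17/1086 c=-2879/2172 d=74/181
  seg 2: a=3 b=-413/1086 c=2449/2172 d=-1493/4344
  seg 3: a=4 b=1/181 c=-1015/1086 d=1591/9774
  seg 4: a=0 b=-437/362 c=96/181 d=-16/181
S(37/4) = 26297/23168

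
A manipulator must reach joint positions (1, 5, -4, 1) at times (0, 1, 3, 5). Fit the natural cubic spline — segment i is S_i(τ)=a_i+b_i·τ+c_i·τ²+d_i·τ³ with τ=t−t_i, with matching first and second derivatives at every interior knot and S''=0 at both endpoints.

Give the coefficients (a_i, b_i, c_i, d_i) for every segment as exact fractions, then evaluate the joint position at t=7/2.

Δ: Δ0=4, Δ1=-9/2, Δ2=5/2
row 1: diag=6, rhs=-51; c'=1/3, d'=-17/2
row 2: denom=8−2·1/3=22/3; d'=(42−2·-17/2)/(22/3)=177/22
back: M2=177/22
back: M1=-17/2−1/3·177/22=-123/11
M: M0=0, M1=-123/11, M2=177/22, M3=0
seg 0: a=1, c=M0/2=0, d=(M1−M0)/(6·1)=-41/22, b=Δ0−h0·(2M0+M1)/6=129/22
seg 1: a=5, c=M1/2=-123/22, d=(M2−M1)/(6·2)=141/88, b=Δ1−h1·(2M1+M2)/6=3/11
seg 2: a=-4, c=M2/2=177/44, d=(M3−M2)/(6·2)=-59/88, b=Δ2−h2·(2M2+M3)/6=-63/22
t_q=7/2 → seg 2, τ=1/2; S=-4+-63/22·τ+177/44·τ²+-59/88·τ³=-3175/704

  seg 0: a=1 b=129/22 c=0 d=-41/22
  seg 1: a=5 b=3/11 c=-123/22 d=141/88
  seg 2: a=-4 b=-63/22 c=177/44 d=-59/88
S(7/2) = -3175/704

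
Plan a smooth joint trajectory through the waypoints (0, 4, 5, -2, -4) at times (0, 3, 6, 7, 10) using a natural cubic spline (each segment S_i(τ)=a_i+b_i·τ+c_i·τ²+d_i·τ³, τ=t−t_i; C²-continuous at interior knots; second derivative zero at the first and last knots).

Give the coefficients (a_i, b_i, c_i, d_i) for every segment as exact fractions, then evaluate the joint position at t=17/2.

  seg 0: a=0 b=43/57 c=0 d=11/171
  seg 1: a=4 b=142/57 c=11/19 d=-74/171
  seg 2: a=5 b=-326/57 c=-63/19 d=116/57
  seg 3: a=-2 b=-356/57 c=53/19 d=-53/171
S(17/2) = -933/152

Δ: Δ0=4/3, Δ1=1/3, Δ2=-7, Δ3=-2/3
row 1: diag=12, rhs=-6; c'=1/4, d'=-1/2
row 2: denom=8−3·1/4=29/4; d'=(-44−3·-1/2)/(29/4)=-170/29
row 3: denom=8−1·4/29=228/29; d'=(38−1·-170/29)/(228/29)=106/19
back: M3=106/19
back: M2=-170/29−4/29·106/19=-126/19
back: M1=-1/2−1/4·-126/19=22/19
M: M0=0, M1=22/19, M2=-126/19, M3=106/19, M4=0
seg 0: a=0, c=M0/2=0, d=(M1−M0)/(6·3)=11/171, b=Δ0−h0·(2M0+M1)/6=43/57
seg 1: a=4, c=M1/2=11/19, d=(M2−M1)/(6·3)=-74/171, b=Δ1−h1·(2M1+M2)/6=142/57
seg 2: a=5, c=M2/2=-63/19, d=(M3−M2)/(6·1)=116/57, b=Δ2−h2·(2M2+M3)/6=-326/57
seg 3: a=-2, c=M3/2=53/19, d=(M4−M3)/(6·3)=-53/171, b=Δ3−h3·(2M3+M4)/6=-356/57
t_q=17/2 → seg 3, τ=3/2; S=-2+-356/57·τ+53/19·τ²+-53/171·τ³=-933/152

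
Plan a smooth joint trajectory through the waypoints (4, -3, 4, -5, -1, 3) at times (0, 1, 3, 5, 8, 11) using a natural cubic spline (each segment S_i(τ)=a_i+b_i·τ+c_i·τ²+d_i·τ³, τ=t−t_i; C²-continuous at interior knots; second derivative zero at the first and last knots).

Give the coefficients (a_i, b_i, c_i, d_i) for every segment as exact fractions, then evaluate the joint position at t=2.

Δ: Δ0=-7, Δ1=7/2, Δ2=-9/2, Δ3=4/3, Δ4=4/3
row 1: diag=6, rhs=63; c'=1/3, d'=21/2
row 2: denom=8−2·1/3=22/3; d'=(-48−2·21/2)/(22/3)=-207/22
row 3: denom=10−2·3/11=104/11; d'=(35−2·-207/22)/(104/11)=74/13
row 4: denom=12−3·33/104=1149/104; d'=(0−3·74/13)/(1149/104)=-592/383
back: M4=-592/383
back: M3=74/13−33/104·-592/383=2368/383
back: M2=-207/22−3/11·2368/383=-8499/766
back: M1=21/2−1/3·-8499/766=5438/383
M: M0=0, M1=5438/383, M2=-8499/766, M3=2368/383, M4=-592/383, M5=0
seg 0: a=4, c=M0/2=0, d=(M1−M0)/(6·1)=2719/1149, b=Δ0−h0·(2M0+M1)/6=-10762/1149
seg 1: a=-3, c=M1/2=2719/383, d=(M2−M1)/(6·2)=-19375/9192, b=Δ1−h1·(2M1+M2)/6=-2605/1149
seg 2: a=4, c=M2/2=-8499/1532, d=(M3−M2)/(6·2)=13235/9192, b=Δ2−h2·(2M2+M3)/6=1921/2298
seg 3: a=-5, c=M3/2=1184/383, d=(M4−M3)/(6·3)=-1480/3447, b=Δ3−h3·(2M3+M4)/6=-4684/1149
seg 4: a=-1, c=M4/2=-296/383, d=(M5−M4)/(6·3)=296/3447, b=Δ4−h4·(2M4+M5)/6=3308/1149
t_q=2 → seg 1, τ=1; S=-3+-2605/1149·τ+2719/383·τ²+-19375/9192·τ³=-845/3064

  seg 0: a=4 b=-10762/1149 c=0 d=2719/1149
  seg 1: a=-3 b=-2605/1149 c=2719/383 d=-19375/9192
  seg 2: a=4 b=1921/2298 c=-8499/1532 d=13235/9192
  seg 3: a=-5 b=-4684/1149 c=1184/383 d=-1480/3447
  seg 4: a=-1 b=3308/1149 c=-296/383 d=296/3447
S(2) = -845/3064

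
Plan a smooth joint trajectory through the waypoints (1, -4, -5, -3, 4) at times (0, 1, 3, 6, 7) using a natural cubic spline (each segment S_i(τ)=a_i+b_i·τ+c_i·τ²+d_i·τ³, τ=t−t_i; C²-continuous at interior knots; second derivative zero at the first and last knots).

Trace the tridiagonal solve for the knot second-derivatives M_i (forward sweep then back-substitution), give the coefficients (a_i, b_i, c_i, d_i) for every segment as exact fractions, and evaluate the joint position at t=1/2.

  seg 0: a=1 b=-13853/2364 c=0 d=2033/2364
  seg 1: a=-4 b=-3877/1182 c=2033/788 d=-2813/4728
  seg 2: a=-5 b=-59/591 c=-195/197 d=736/1773
  seg 3: a=-3 b=3055/591 c=541/197 d=-541/591
S(1/2) = -11489/6304

Δ: Δ0=-5, Δ1=-1/2, Δ2=2/3, Δ3=7
row 1: diag=6, rhs=27; c'=1/3, d'=9/2
row 2: denom=10−2·1/3=28/3; d'=(7−2·9/2)/(28/3)=-3/14
row 3: denom=8−3·9/28=197/28; d'=(38−3·-3/14)/(197/28)=1082/197
back: M3=1082/197
back: M2=-3/14−9/28·1082/197=-390/197
back: M1=9/2−1/3·-390/197=2033/394
M: M0=0, M1=2033/394, M2=-390/197, M3=1082/197, M4=0
seg 0: a=1, c=M0/2=0, d=(M1−M0)/(6·1)=2033/2364, b=Δ0−h0·(2M0+M1)/6=-13853/2364
seg 1: a=-4, c=M1/2=2033/788, d=(M2−M1)/(6·2)=-2813/4728, b=Δ1−h1·(2M1+M2)/6=-3877/1182
seg 2: a=-5, c=M2/2=-195/197, d=(M3−M2)/(6·3)=736/1773, b=Δ2−h2·(2M2+M3)/6=-59/591
seg 3: a=-3, c=M3/2=541/197, d=(M4−M3)/(6·1)=-541/591, b=Δ3−h3·(2M3+M4)/6=3055/591
t_q=1/2 → seg 0, τ=1/2; S=1+-13853/2364·τ+0·τ²+2033/2364·τ³=-11489/6304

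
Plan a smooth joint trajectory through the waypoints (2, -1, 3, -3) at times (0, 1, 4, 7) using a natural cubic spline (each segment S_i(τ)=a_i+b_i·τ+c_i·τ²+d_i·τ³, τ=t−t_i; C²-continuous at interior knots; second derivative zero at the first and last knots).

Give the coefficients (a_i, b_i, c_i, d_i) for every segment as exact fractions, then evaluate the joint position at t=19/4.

Δ: Δ0=-3, Δ1=4/3, Δ2=-2
row 1: diag=8, rhs=26; c'=3/8, d'=13/4
row 2: denom=12−3·3/8=87/8; d'=(-20−3·13/4)/(87/8)=-238/87
back: M2=-238/87
back: M1=13/4−3/8·-238/87=124/29
M: M0=0, M1=124/29, M2=-238/87, M3=0
seg 0: a=2, c=M0/2=0, d=(M1−M0)/(6·1)=62/87, b=Δ0−h0·(2M0+M1)/6=-323/87
seg 1: a=-1, c=M1/2=62/29, d=(M2−M1)/(6·3)=-305/783, b=Δ1−h1·(2M1+M2)/6=-137/87
seg 2: a=3, c=M2/2=-119/87, d=(M3−M2)/(6·3)=119/783, b=Δ2−h2·(2M2+M3)/6=64/87
t_q=19/4 → seg 2, τ=3/4; S=3+64/87·τ+-119/87·τ²+119/783·τ³=5283/1856

  seg 0: a=2 b=-323/87 c=0 d=62/87
  seg 1: a=-1 b=-137/87 c=62/29 d=-305/783
  seg 2: a=3 b=64/87 c=-119/87 d=119/783
S(19/4) = 5283/1856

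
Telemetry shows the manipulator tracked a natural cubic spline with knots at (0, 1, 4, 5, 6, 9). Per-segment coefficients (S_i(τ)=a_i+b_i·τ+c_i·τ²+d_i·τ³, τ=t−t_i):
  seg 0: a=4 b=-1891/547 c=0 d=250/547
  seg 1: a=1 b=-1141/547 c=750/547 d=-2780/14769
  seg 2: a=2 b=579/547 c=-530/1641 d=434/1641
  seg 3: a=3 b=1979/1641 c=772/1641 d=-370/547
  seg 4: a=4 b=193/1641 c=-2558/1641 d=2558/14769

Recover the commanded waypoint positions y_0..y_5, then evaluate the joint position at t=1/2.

y_0=4 y_1=1 y_2=2 y_3=3 y_4=4 y_5=-5
S(1/2) = 5095/2188

y_0 = S_0(0) = a_0 = 4
y_1 = S_1(0) = a_1 = 1
y_2 = S_2(0) = a_2 = 2
y_3 = S_3(0) = a_3 = 3
y_4 = S_4(0) = a_4 = 4
y_5 = S_4(3) = -5
t_q=1/2 is in segment 0 (τ=1/2); S_0(τ)=5095/2188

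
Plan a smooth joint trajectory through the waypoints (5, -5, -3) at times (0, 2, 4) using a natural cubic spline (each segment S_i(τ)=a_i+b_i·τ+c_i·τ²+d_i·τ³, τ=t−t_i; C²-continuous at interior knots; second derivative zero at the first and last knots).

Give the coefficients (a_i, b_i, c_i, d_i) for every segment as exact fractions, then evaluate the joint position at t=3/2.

Δ: Δ0=-5, Δ1=1
row 1: diag=8, rhs=36; c'=1/4, d'=9/2
back: M1=9/2
M: M0=0, M1=9/2, M2=0
seg 0: a=5, c=M0/2=0, d=(M1−M0)/(6·2)=3/8, b=Δ0−h0·(2M0+M1)/6=-13/2
seg 1: a=-5, c=M1/2=9/4, d=(M2−M1)/(6·2)=-3/8, b=Δ1−h1·(2M1+M2)/6=-2
t_q=3/2 → seg 0, τ=3/2; S=5+-13/2·τ+0·τ²+3/8·τ³=-223/64

  seg 0: a=5 b=-13/2 c=0 d=3/8
  seg 1: a=-5 b=-2 c=9/4 d=-3/8
S(3/2) = -223/64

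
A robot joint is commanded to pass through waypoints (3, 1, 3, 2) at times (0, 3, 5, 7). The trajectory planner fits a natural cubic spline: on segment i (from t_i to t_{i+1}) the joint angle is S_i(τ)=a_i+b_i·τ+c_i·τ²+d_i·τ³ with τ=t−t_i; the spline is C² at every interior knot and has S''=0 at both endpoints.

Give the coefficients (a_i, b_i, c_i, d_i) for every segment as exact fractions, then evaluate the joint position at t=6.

Δ: Δ0=-2/3, Δ1=1, Δ2=-1/2
row 1: diag=10, rhs=10; c'=1/5, d'=1
row 2: denom=8−2·1/5=38/5; d'=(-9−2·1)/(38/5)=-55/38
back: M2=-55/38
back: M1=1−1/5·-55/38=49/38
M: M0=0, M1=49/38, M2=-55/38, M3=0
seg 0: a=3, c=M0/2=0, d=(M1−M0)/(6·3)=49/684, b=Δ0−h0·(2M0+M1)/6=-299/228
seg 1: a=1, c=M1/2=49/76, d=(M2−M1)/(6·2)=-13/57, b=Δ1−h1·(2M1+M2)/6=71/114
seg 2: a=3, c=M2/2=-55/76, d=(M3−M2)/(6·2)=55/456, b=Δ2−h2·(2M2+M3)/6=53/114
t_q=6 → seg 2, τ=1; S=3+53/114·τ+-55/76·τ²+55/456·τ³=435/152

  seg 0: a=3 b=-299/228 c=0 d=49/684
  seg 1: a=1 b=71/114 c=49/76 d=-13/57
  seg 2: a=3 b=53/114 c=-55/76 d=55/456
S(6) = 435/152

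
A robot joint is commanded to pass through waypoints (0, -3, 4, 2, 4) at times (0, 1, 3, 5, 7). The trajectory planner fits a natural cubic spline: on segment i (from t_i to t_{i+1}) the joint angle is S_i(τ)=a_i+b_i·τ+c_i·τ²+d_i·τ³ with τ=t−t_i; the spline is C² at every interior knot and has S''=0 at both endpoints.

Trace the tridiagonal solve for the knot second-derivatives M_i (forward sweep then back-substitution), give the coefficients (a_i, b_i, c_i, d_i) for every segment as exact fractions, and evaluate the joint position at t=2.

Δ: Δ0=-3, Δ1=7/2, Δ2=-1, Δ3=1
row 1: diag=6, rhs=39; c'=1/3, d'=13/2
row 2: denom=8−2·1/3=22/3; d'=(-27−2·13/2)/(22/3)=-60/11
row 3: denom=8−2·3/11=82/11; d'=(12−2·-60/11)/(82/11)=126/41
back: M3=126/41
back: M2=-60/11−3/11·126/41=-258/41
back: M1=13/2−1/3·-258/41=705/82
M: M0=0, M1=705/82, M2=-258/41, M3=126/41, M4=0
seg 0: a=0, c=M0/2=0, d=(M1−M0)/(6·1)=235/164, b=Δ0−h0·(2M0+M1)/6=-727/164
seg 1: a=-3, c=M1/2=705/164, d=(M2−M1)/(6·2)=-407/328, b=Δ1−h1·(2M1+M2)/6=-11/82
seg 2: a=4, c=M2/2=-129/41, d=(M3−M2)/(6·2)=32/41, b=Δ2−h2·(2M2+M3)/6=89/41
seg 3: a=2, c=M3/2=63/41, d=(M4−M3)/(6·2)=-21/82, b=Δ3−h3·(2M3+M4)/6=-43/41
t_q=2 → seg 1, τ=1; S=-3+-11/82·τ+705/164·τ²+-407/328·τ³=-25/328

  seg 0: a=0 b=-727/164 c=0 d=235/164
  seg 1: a=-3 b=-11/82 c=705/164 d=-407/328
  seg 2: a=4 b=89/41 c=-129/41 d=32/41
  seg 3: a=2 b=-43/41 c=63/41 d=-21/82
S(2) = -25/328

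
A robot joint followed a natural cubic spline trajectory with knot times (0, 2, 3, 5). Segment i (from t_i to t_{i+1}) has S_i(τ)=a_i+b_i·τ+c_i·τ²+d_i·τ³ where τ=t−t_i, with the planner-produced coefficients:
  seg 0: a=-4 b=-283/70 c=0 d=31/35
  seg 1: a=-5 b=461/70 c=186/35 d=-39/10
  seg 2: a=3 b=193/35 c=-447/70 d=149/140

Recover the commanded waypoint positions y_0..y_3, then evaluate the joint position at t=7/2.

y_0 = S_0(0) = a_0 = -4
y_1 = S_1(0) = a_1 = -5
y_2 = S_2(0) = a_2 = 3
y_3 = S_2(2) = -3
t_q=7/2 is in segment 2 (τ=1/2); S_2(τ)=687/160

y_0=-4 y_1=-5 y_2=3 y_3=-3
S(7/2) = 687/160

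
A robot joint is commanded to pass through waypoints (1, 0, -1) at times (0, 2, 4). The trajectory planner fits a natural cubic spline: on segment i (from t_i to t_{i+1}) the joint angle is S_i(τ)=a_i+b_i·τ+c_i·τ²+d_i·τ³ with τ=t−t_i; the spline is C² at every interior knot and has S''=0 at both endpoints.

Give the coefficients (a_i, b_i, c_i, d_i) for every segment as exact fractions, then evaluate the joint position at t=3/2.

  seg 0: a=1 b=-1/2 c=0 d=0
  seg 1: a=0 b=-1/2 c=0 d=0
S(3/2) = 1/4

Δ: Δ0=-1/2, Δ1=-1/2
row 1: diag=8, rhs=0; c'=1/4, d'=0
back: M1=0
M: M0=0, M1=0, M2=0
seg 0: a=1, c=M0/2=0, d=(M1−M0)/(6·2)=0, b=Δ0−h0·(2M0+M1)/6=-1/2
seg 1: a=0, c=M1/2=0, d=(M2−M1)/(6·2)=0, b=Δ1−h1·(2M1+M2)/6=-1/2
t_q=3/2 → seg 0, τ=3/2; S=1+-1/2·τ+0·τ²+0·τ³=1/4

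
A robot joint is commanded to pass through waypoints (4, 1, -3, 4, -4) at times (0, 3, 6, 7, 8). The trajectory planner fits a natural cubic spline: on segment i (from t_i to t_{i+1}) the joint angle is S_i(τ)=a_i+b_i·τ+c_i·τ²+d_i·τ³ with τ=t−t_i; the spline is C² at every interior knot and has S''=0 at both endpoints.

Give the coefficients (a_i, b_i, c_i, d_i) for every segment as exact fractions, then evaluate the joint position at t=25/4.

  seg 0: a=4 b=65/168 c=0 d=-233/1512
  seg 1: a=1 b=-317/84 c=-233/168 d=1109/1512
  seg 2: a=-3 b=185/24 c=73/14 d=-995/168
  seg 3: a=4 b=31/84 c=-703/56 d=703/168
S(25/4) = -3009/3584

Δ: Δ0=-1, Δ1=-4/3, Δ2=7, Δ3=-8
row 1: diag=12, rhs=-2; c'=1/4, d'=-1/6
row 2: denom=8−3·1/4=29/4; d'=(50−3·-1/6)/(29/4)=202/29
row 3: denom=4−1·4/29=112/29; d'=(-90−1·202/29)/(112/29)=-703/28
back: M3=-703/28
back: M2=202/29−4/29·-703/28=73/7
back: M1=-1/6−1/4·73/7=-233/84
M: M0=0, M1=-233/84, M2=73/7, M3=-703/28, M4=0
seg 0: a=4, c=M0/2=0, d=(M1−M0)/(6·3)=-233/1512, b=Δ0−h0·(2M0+M1)/6=65/168
seg 1: a=1, c=M1/2=-233/168, d=(M2−M1)/(6·3)=1109/1512, b=Δ1−h1·(2M1+M2)/6=-317/84
seg 2: a=-3, c=M2/2=73/14, d=(M3−M2)/(6·1)=-995/168, b=Δ2−h2·(2M2+M3)/6=185/24
seg 3: a=4, c=M3/2=-703/56, d=(M4−M3)/(6·1)=703/168, b=Δ3−h3·(2M3+M4)/6=31/84
t_q=25/4 → seg 2, τ=1/4; S=-3+185/24·τ+73/14·τ²+-995/168·τ³=-3009/3584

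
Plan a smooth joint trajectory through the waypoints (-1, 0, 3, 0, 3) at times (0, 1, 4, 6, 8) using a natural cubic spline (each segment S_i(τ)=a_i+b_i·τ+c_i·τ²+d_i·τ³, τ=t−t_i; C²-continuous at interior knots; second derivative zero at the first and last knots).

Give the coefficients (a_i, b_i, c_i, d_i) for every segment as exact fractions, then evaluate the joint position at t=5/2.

  seg 0: a=-1 b=229/268 c=0 d=39/268
  seg 1: a=0 b=173/134 c=117/268 d=-143/804
  seg 2: a=3 b=-239/268 c=-78/67 d=461/1072
  seg 3: a=0 b=-26/67 c=759/536 d=-253/1072
S(5/2) = 4971/2144

Δ: Δ0=1, Δ1=1, Δ2=-3/2, Δ3=3/2
row 1: diag=8, rhs=0; c'=3/8, d'=0
row 2: denom=10−3·3/8=71/8; d'=(-15−3·0)/(71/8)=-120/71
row 3: denom=8−2·16/71=536/71; d'=(18−2·-120/71)/(536/71)=759/268
back: M3=759/268
back: M2=-120/71−16/71·759/268=-156/67
back: M1=0−3/8·-156/67=117/134
M: M0=0, M1=117/134, M2=-156/67, M3=759/268, M4=0
seg 0: a=-1, c=M0/2=0, d=(M1−M0)/(6·1)=39/268, b=Δ0−h0·(2M0+M1)/6=229/268
seg 1: a=0, c=M1/2=117/268, d=(M2−M1)/(6·3)=-143/804, b=Δ1−h1·(2M1+M2)/6=173/134
seg 2: a=3, c=M2/2=-78/67, d=(M3−M2)/(6·2)=461/1072, b=Δ2−h2·(2M2+M3)/6=-239/268
seg 3: a=0, c=M3/2=759/536, d=(M4−M3)/(6·2)=-253/1072, b=Δ3−h3·(2M3+M4)/6=-26/67
t_q=5/2 → seg 1, τ=3/2; S=0+173/134·τ+117/268·τ²+-143/804·τ³=4971/2144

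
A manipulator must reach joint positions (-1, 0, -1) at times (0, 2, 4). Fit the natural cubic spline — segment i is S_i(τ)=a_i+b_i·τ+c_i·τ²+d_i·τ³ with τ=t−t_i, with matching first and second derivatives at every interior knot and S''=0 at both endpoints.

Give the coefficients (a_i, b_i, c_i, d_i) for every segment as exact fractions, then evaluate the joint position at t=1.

Δ: Δ0=1/2, Δ1=-1/2
row 1: diag=8, rhs=-6; c'=1/4, d'=-3/4
back: M1=-3/4
M: M0=0, M1=-3/4, M2=0
seg 0: a=-1, c=M0/2=0, d=(M1−M0)/(6·2)=-1/16, b=Δ0−h0·(2M0+M1)/6=3/4
seg 1: a=0, c=M1/2=-3/8, d=(M2−M1)/(6·2)=1/16, b=Δ1−h1·(2M1+M2)/6=0
t_q=1 → seg 0, τ=1; S=-1+3/4·τ+0·τ²+-1/16·τ³=-5/16

  seg 0: a=-1 b=3/4 c=0 d=-1/16
  seg 1: a=0 b=0 c=-3/8 d=1/16
S(1) = -5/16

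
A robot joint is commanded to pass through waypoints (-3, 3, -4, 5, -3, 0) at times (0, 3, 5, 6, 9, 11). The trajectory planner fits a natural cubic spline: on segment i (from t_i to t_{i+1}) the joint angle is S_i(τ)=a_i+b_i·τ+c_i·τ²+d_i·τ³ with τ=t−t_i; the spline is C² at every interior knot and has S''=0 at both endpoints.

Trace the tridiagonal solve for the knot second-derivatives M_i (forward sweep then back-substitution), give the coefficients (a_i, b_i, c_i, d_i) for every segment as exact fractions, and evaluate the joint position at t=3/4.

  seg 0: a=-3 b=5179/969 c=0 d=-3241/8721
  seg 1: a=3 b=-4544/969 c=-3241/969 d=15269/7752
  seg 2: a=-4 b=3597/646 c=32843/3876 d=-19541/3876
  seg 3: a=5 b=1685/228 c=-6445/969 d=38359/34884
  seg 4: a=-3 b=-5479/1938 c=4193/1292 d=-4193/7752
S(3/4) = 17607/20672

Δ: Δ0=2, Δ1=-7/2, Δ2=9, Δ3=-8/3, Δ4=3/2
row 1: diag=10, rhs=-33; c'=1/5, d'=-33/10
row 2: denom=6−2·1/5=28/5; d'=(75−2·-33/10)/(28/5)=102/7
row 3: denom=8−1·5/28=219/28; d'=(-70−1·102/7)/(219/28)=-2368/219
row 4: denom=10−3·28/73=646/73; d'=(25−3·-2368/219)/(646/73)=4193/646
back: M4=4193/646
back: M3=-2368/219−28/73·4193/646=-12890/969
back: M2=102/7−5/28·-12890/969=32843/1938
back: M1=-33/10−1/5·32843/1938=-6482/969
M: M0=0, M1=-6482/969, M2=32843/1938, M3=-12890/969, M4=4193/646, M5=0
seg 0: a=-3, c=M0/2=0, d=(M1−M0)/(6·3)=-3241/8721, b=Δ0−h0·(2M0+M1)/6=5179/969
seg 1: a=3, c=M1/2=-3241/969, d=(M2−M1)/(6·2)=15269/7752, b=Δ1−h1·(2M1+M2)/6=-4544/969
seg 2: a=-4, c=M2/2=32843/3876, d=(M3−M2)/(6·1)=-19541/3876, b=Δ2−h2·(2M2+M3)/6=3597/646
seg 3: a=5, c=M3/2=-6445/969, d=(M4−M3)/(6·3)=38359/34884, b=Δ3−h3·(2M3+M4)/6=1685/228
seg 4: a=-3, c=M4/2=4193/1292, d=(M5−M4)/(6·2)=-4193/7752, b=Δ4−h4·(2M4+M5)/6=-5479/1938
t_q=3/4 → seg 0, τ=3/4; S=-3+5179/969·τ+0·τ²+-3241/8721·τ³=17607/20672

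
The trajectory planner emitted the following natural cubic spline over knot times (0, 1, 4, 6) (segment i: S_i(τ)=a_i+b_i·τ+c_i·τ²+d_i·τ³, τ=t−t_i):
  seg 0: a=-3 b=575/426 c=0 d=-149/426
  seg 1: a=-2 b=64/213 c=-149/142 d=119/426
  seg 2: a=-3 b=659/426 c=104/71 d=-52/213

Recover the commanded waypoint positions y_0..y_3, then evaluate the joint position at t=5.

y_0 = S_0(0) = a_0 = -3
y_1 = S_1(0) = a_1 = -2
y_2 = S_2(0) = a_2 = -3
y_3 = S_2(2) = 4
t_q=5 is in segment 2 (τ=1); S_2(τ)=-33/142

y_0=-3 y_1=-2 y_2=-3 y_3=4
S(5) = -33/142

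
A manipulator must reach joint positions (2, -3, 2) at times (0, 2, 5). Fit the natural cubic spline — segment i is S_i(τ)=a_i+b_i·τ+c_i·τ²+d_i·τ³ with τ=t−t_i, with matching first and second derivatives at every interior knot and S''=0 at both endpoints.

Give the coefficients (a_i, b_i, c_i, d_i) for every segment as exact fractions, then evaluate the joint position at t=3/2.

Δ: Δ0=-5/2, Δ1=5/3
row 1: diag=10, rhs=25; c'=3/10, d'=5/2
back: M1=5/2
M: M0=0, M1=5/2, M2=0
seg 0: a=2, c=M0/2=0, d=(M1−M0)/(6·2)=5/24, b=Δ0−h0·(2M0+M1)/6=-10/3
seg 1: a=-3, c=M1/2=5/4, d=(M2−M1)/(6·3)=-5/36, b=Δ1−h1·(2M1+M2)/6=-5/6
t_q=3/2 → seg 0, τ=3/2; S=2+-10/3·τ+0·τ²+5/24·τ³=-147/64

  seg 0: a=2 b=-10/3 c=0 d=5/24
  seg 1: a=-3 b=-5/6 c=5/4 d=-5/36
S(3/2) = -147/64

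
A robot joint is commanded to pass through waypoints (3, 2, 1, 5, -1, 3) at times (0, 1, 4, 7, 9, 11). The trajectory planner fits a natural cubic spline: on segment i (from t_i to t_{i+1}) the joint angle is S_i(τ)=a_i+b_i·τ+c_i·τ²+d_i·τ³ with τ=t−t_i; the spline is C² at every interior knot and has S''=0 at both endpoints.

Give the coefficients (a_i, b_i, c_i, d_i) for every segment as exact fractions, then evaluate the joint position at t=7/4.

Δ: Δ0=-1, Δ1=-1/3, Δ2=4/3, Δ3=-3, Δ4=2
row 1: diag=8, rhs=4; c'=3/8, d'=1/2
row 2: denom=12−3·3/8=87/8; d'=(10−3·1/2)/(87/8)=68/87
row 3: denom=10−3·8/29=266/29; d'=(-26−3·68/87)/(266/29)=-411/133
row 4: denom=8−2·29/133=1006/133; d'=(30−2·-411/133)/(1006/133)=2406/503
back: M4=2406/503
back: M3=-411/133−29/133·2406/503=-2079/503
back: M2=68/87−8/29·-2079/503=2900/1509
back: M1=1/2−3/8·2900/1509=-111/503
M: M0=0, M1=-111/503, M2=2900/1509, M3=-2079/503, M4=2406/503, M5=0
seg 0: a=3, c=M0/2=0, d=(M1−M0)/(6·1)=-37/1006, b=Δ0−h0·(2M0+M1)/6=-969/1006
seg 1: a=2, c=M1/2=-111/1006, d=(M2−M1)/(6·3)=3233/27162, b=Δ1−h1·(2M1+M2)/6=-540/503
seg 2: a=1, c=M2/2=1450/1509, d=(M3−M2)/(6·3)=-9137/27162, b=Δ2−h2·(2M2+M3)/6=1487/1006
seg 3: a=5, c=M3/2=-2079/1006, d=(M4−M3)/(6·2)=1495/2012, b=Δ3−h3·(2M3+M4)/6=-925/503
seg 4: a=-1, c=M4/2=1203/503, d=(M5−M4)/(6·2)=-401/1006, b=Δ4−h4·(2M4+M5)/6=-598/503
t_q=7/4 → seg 1, τ=3/4; S=2+-540/503·τ+-111/1006·τ²+3233/27162·τ³=76165/64384

  seg 0: a=3 b=-969/1006 c=0 d=-37/1006
  seg 1: a=2 b=-540/503 c=-111/1006 d=3233/27162
  seg 2: a=1 b=1487/1006 c=1450/1509 d=-9137/27162
  seg 3: a=5 b=-925/503 c=-2079/1006 d=1495/2012
  seg 4: a=-1 b=-598/503 c=1203/503 d=-401/1006
S(7/4) = 76165/64384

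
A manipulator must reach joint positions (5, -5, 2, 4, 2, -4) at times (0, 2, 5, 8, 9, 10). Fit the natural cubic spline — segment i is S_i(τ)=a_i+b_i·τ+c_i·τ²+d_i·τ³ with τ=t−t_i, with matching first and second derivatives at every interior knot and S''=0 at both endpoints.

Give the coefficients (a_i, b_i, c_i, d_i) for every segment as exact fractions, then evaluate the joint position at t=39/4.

  seg 0: a=5 b=-6841/1027 c=0 d=853/2054
  seg 1: a=-5 b=-1723/1027 c=2559/1027 d=-821/2133
  seg 2: a=2 b=2958/1027 c=-2996/3081 d=2168/27729
  seg 3: a=4 b=-866/1027 c=-276/1027 d=-912/1027
  seg 4: a=2 b=-4154/1027 c=-3012/1027 d=1004/1027
S(39/4) = -37315/16432

Δ: Δ0=-5, Δ1=7/3, Δ2=2/3, Δ3=-2, Δ4=-6
row 1: diag=10, rhs=44; c'=3/10, d'=22/5
row 2: denom=12−3·3/10=111/10; d'=(-10−3·22/5)/(111/10)=-232/111
row 3: denom=8−3·10/37=266/37; d'=(-16−3·-232/111)/(266/37)=-180/133
row 4: denom=4−1·37/266=1027/266; d'=(-24−1·-180/133)/(1027/266)=-6024/1027
back: M4=-6024/1027
back: M3=-180/133−37/266·-6024/1027=-552/1027
back: M2=-232/111−10/37·-552/1027=-5992/3081
back: M1=22/5−3/10·-5992/3081=5118/1027
M: M0=0, M1=5118/1027, M2=-5992/3081, M3=-552/1027, M4=-6024/1027, M5=0
seg 0: a=5, c=M0/2=0, d=(M1−M0)/(6·2)=853/2054, b=Δ0−h0·(2M0+M1)/6=-6841/1027
seg 1: a=-5, c=M1/2=2559/1027, d=(M2−M1)/(6·3)=-821/2133, b=Δ1−h1·(2M1+M2)/6=-1723/1027
seg 2: a=2, c=M2/2=-2996/3081, d=(M3−M2)/(6·3)=2168/27729, b=Δ2−h2·(2M2+M3)/6=2958/1027
seg 3: a=4, c=M3/2=-276/1027, d=(M4−M3)/(6·1)=-912/1027, b=Δ3−h3·(2M3+M4)/6=-866/1027
seg 4: a=2, c=M4/2=-3012/1027, d=(M5−M4)/(6·1)=1004/1027, b=Δ4−h4·(2M4+M5)/6=-4154/1027
t_q=39/4 → seg 4, τ=3/4; S=2+-4154/1027·τ+-3012/1027·τ²+1004/1027·τ³=-37315/16432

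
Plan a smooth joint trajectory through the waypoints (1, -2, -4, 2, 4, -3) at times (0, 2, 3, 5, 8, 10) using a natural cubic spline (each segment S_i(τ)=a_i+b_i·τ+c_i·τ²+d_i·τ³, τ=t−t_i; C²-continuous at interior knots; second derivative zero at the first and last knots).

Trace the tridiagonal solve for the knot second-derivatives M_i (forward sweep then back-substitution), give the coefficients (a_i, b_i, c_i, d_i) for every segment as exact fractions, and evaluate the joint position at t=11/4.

Δ: Δ0=-3/2, Δ1=-2, Δ2=3, Δ3=2/3, Δ4=-7/2
row 1: diag=6, rhs=-3; c'=1/6, d'=-1/2
row 2: denom=6−1·1/6=35/6; d'=(30−1·-1/2)/(35/6)=183/35
row 3: denom=10−2·12/35=326/35; d'=(-14−2·183/35)/(326/35)=-428/163
row 4: denom=10−3·105/326=2945/326; d'=(-25−3·-428/163)/(2945/326)=-5582/2945
back: M4=-5582/2945
back: M3=-428/163−105/326·-5582/2945=-1187/589
back: M2=183/35−12/35·-1187/589=17433/2945
back: M1=-1/2−1/6·17433/2945=-4378/2945
M: M0=0, M1=-4378/2945, M2=17433/2945, M3=-1187/589, M4=-5582/2945, M5=0
seg 0: a=1, c=M0/2=0, d=(M1−M0)/(6·2)=-2189/17670, b=Δ0−h0·(2M0+M1)/6=-17749/17670
seg 1: a=-2, c=M1/2=-2189/2945, d=(M2−M1)/(6·1)=21811/17670, b=Δ1−h1·(2M1+M2)/6=-44017/17670
seg 2: a=-4, c=M2/2=17433/5890, d=(M3−M2)/(6·2)=-5842/8835, b=Δ2−h2·(2M2+M3)/6=-2426/8835
seg 3: a=2, c=M3/2=-1187/1178, d=(M4−M3)/(6·3)=353/53010, b=Δ3−h3·(2M3+M4)/6=32068/8835
seg 4: a=4, c=M4/2=-2791/2945, d=(M5−M4)/(6·2)=2791/17670, b=Δ4−h4·(2M4+M5)/6=-39517/17670
t_q=11/4 → seg 1, τ=3/4; S=-2+-44017/17670·τ+-2189/2945·τ²+21811/17670·τ³=-1419501/376960

  seg 0: a=1 b=-17749/17670 c=0 d=-2189/17670
  seg 1: a=-2 b=-44017/17670 c=-2189/2945 d=21811/17670
  seg 2: a=-4 b=-2426/8835 c=17433/5890 d=-5842/8835
  seg 3: a=2 b=32068/8835 c=-1187/1178 d=353/53010
  seg 4: a=4 b=-39517/17670 c=-2791/2945 d=2791/17670
S(11/4) = -1419501/376960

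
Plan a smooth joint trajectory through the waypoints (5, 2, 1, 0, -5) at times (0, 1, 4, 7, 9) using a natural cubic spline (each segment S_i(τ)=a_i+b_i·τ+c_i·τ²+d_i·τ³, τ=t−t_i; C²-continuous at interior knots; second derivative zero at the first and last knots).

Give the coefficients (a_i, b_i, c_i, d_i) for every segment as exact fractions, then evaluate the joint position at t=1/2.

  seg 0: a=5 b=-763/228 c=0 d=79/228
  seg 1: a=2 b=-263/114 c=79/76 d=-29/228
  seg 2: a=1 b=113/228 c=-2/19 d=-13/228
  seg 3: a=0 b=-191/114 c=-47/76 d=47/456
S(1/2) = 2049/608

Δ: Δ0=-3, Δ1=-1/3, Δ2=-1/3, Δ3=-5/2
row 1: diag=8, rhs=16; c'=3/8, d'=2
row 2: denom=12−3·3/8=87/8; d'=(0−3·2)/(87/8)=-16/29
row 3: denom=10−3·8/29=266/29; d'=(-13−3·-16/29)/(266/29)=-47/38
back: M3=-47/38
back: M2=-16/29−8/29·-47/38=-4/19
back: M1=2−3/8·-4/19=79/38
M: M0=0, M1=79/38, M2=-4/19, M3=-47/38, M4=0
seg 0: a=5, c=M0/2=0, d=(M1−M0)/(6·1)=79/228, b=Δ0−h0·(2M0+M1)/6=-763/228
seg 1: a=2, c=M1/2=79/76, d=(M2−M1)/(6·3)=-29/228, b=Δ1−h1·(2M1+M2)/6=-263/114
seg 2: a=1, c=M2/2=-2/19, d=(M3−M2)/(6·3)=-13/228, b=Δ2−h2·(2M2+M3)/6=113/228
seg 3: a=0, c=M3/2=-47/76, d=(M4−M3)/(6·2)=47/456, b=Δ3−h3·(2M3+M4)/6=-191/114
t_q=1/2 → seg 0, τ=1/2; S=5+-763/228·τ+0·τ²+79/228·τ³=2049/608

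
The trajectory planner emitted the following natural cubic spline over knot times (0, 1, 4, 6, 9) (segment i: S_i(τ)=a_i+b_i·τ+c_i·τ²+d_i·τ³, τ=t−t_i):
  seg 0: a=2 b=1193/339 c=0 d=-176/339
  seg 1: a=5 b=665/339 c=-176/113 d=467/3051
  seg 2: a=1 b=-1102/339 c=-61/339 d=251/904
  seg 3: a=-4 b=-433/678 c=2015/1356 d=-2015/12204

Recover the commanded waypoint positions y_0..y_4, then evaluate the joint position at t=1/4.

y_0=2 y_1=5 y_2=1 y_3=-4 y_4=3
S(1/4) = 649/226

y_0 = S_0(0) = a_0 = 2
y_1 = S_1(0) = a_1 = 5
y_2 = S_2(0) = a_2 = 1
y_3 = S_3(0) = a_3 = -4
y_4 = S_3(3) = 3
t_q=1/4 is in segment 0 (τ=1/4); S_0(τ)=649/226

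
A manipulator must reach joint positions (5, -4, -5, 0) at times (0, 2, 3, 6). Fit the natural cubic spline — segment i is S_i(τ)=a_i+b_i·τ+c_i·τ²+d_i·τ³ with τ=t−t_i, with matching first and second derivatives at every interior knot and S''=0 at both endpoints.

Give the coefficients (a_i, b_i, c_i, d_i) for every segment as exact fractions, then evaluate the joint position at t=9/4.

Δ: Δ0=-9/2, Δ1=-1, Δ2=5/3
row 1: diag=6, rhs=21; c'=1/6, d'=7/2
row 2: denom=8−1·1/6=47/6; d'=(16−1·7/2)/(47/6)=75/47
back: M2=75/47
back: M1=7/2−1/6·75/47=152/47
M: M0=0, M1=152/47, M2=75/47, M3=0
seg 0: a=5, c=M0/2=0, d=(M1−M0)/(6·2)=38/141, b=Δ0−h0·(2M0+M1)/6=-1573/282
seg 1: a=-4, c=M1/2=76/47, d=(M2−M1)/(6·1)=-77/282, b=Δ1−h1·(2M1+M2)/6=-661/282
seg 2: a=-5, c=M2/2=75/94, d=(M3−M2)/(6·3)=-25/282, b=Δ2−h2·(2M2+M3)/6=10/141
t_q=9/4 → seg 1, τ=1/4; S=-4+-661/282·τ+76/47·τ²+-77/282·τ³=-27007/6016

  seg 0: a=5 b=-1573/282 c=0 d=38/141
  seg 1: a=-4 b=-661/282 c=76/47 d=-77/282
  seg 2: a=-5 b=10/141 c=75/94 d=-25/282
S(9/4) = -27007/6016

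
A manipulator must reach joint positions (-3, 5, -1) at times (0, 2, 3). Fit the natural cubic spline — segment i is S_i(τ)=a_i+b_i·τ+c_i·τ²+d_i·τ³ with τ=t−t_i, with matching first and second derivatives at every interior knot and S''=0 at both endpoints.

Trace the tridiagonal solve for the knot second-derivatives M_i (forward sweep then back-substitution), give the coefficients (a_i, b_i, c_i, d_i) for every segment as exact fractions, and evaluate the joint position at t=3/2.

Δ: Δ0=4, Δ1=-6
row 1: diag=6, rhs=-60; c'=1/6, d'=-10
back: M1=-10
M: M0=0, M1=-10, M2=0
seg 0: a=-3, c=M0/2=0, d=(M1−M0)/(6·2)=-5/6, b=Δ0−h0·(2M0+M1)/6=22/3
seg 1: a=5, c=M1/2=-5, d=(M2−M1)/(6·1)=5/3, b=Δ1−h1·(2M1+M2)/6=-8/3
t_q=3/2 → seg 0, τ=3/2; S=-3+22/3·τ+0·τ²+-5/6·τ³=83/16

  seg 0: a=-3 b=22/3 c=0 d=-5/6
  seg 1: a=5 b=-8/3 c=-5 d=5/3
S(3/2) = 83/16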